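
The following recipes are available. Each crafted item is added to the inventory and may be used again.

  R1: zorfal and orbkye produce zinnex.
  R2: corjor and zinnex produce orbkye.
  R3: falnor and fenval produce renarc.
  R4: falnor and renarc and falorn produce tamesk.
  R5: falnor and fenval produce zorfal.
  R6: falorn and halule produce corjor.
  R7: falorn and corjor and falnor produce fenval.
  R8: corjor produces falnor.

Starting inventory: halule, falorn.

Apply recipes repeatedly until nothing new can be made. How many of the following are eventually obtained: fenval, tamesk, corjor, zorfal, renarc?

5

falorn and halule → corjor (R6).
Using R8, corjor makes falnor.
falorn and corjor and falnor → fenval (R7).
falnor and fenval → renarc (R3).
Using R5, falnor and fenval make zorfal.
Using R4, falnor, renarc, and falorn make tamesk.
fenval: reached.
tamesk: reached.
corjor: reached.
zorfal: reached.
renarc: reached.
All 5 are reached.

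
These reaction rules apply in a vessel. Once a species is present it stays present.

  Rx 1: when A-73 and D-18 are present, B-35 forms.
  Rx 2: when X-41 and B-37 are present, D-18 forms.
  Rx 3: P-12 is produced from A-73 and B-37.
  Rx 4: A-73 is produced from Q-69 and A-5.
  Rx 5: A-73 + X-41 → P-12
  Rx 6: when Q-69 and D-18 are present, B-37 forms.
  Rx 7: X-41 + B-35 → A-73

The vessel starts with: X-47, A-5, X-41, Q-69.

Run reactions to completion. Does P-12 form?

Q-69 and A-5 present → A-73 forms (Rx 4).
A-73 and X-41 present → P-12 forms (Rx 5).

Yes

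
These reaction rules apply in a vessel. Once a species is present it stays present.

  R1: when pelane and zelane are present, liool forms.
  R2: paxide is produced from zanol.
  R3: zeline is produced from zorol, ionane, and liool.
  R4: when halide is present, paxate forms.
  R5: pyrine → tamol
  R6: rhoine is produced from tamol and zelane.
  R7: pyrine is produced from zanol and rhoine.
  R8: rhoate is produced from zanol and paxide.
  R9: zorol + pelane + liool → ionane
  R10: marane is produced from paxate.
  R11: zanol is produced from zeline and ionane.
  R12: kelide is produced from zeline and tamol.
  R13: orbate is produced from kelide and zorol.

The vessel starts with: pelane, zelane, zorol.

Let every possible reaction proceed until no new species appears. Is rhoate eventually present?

pelane and zelane present → liool forms (R1).
zorol, pelane, and liool present → ionane forms (R9).
zorol, ionane, and liool present → zeline forms (R3).
zeline and ionane present → zanol forms (R11).
zanol present → paxide forms (R2).
zanol and paxide present → rhoate forms (R8).

Yes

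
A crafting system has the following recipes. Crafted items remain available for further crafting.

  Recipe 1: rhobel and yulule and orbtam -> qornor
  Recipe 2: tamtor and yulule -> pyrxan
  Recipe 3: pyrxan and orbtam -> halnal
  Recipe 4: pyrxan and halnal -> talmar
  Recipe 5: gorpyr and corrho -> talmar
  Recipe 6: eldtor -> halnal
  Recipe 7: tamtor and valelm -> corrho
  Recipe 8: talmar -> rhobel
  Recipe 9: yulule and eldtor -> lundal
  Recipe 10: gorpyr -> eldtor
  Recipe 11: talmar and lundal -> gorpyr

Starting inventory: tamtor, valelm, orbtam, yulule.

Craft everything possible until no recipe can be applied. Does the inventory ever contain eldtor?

eldtor would need gorpyr (Recipe 10), but gorpyr is never obtained.

No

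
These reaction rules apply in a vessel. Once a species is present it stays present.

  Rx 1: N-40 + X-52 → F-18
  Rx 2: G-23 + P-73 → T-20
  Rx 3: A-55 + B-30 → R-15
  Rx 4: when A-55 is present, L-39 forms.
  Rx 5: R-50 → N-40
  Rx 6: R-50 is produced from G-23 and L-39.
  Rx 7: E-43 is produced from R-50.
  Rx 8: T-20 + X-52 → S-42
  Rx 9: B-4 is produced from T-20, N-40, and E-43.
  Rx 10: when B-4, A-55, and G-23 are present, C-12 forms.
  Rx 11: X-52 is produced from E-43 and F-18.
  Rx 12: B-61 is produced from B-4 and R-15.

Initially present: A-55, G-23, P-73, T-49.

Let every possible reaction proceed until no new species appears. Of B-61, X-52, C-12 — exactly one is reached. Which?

G-23 and P-73 present → T-20 forms (Rx 2).
A-55 present → L-39 forms (Rx 4).
G-23 and L-39 present → R-50 forms (Rx 6).
R-50 present → N-40 forms (Rx 5).
R-50 present → E-43 forms (Rx 7).
T-20, N-40, and E-43 present → B-4 forms (Rx 9).
B-4, A-55, and G-23 present → C-12 forms (Rx 10).
B-61 would need B-4 and R-15 (Rx 12), but R-15 never forms. X-52 would need E-43 and F-18 (Rx 11), but F-18 never forms.

C-12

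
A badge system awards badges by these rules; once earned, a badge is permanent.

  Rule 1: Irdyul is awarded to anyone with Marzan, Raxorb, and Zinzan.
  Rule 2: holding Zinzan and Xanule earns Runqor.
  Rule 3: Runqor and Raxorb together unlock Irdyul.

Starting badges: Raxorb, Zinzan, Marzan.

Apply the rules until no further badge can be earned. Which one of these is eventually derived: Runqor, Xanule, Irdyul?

Irdyul

With Marzan, Raxorb, and Zinzan, Irdyul is earned (Rule 1).
Runqor would need Zinzan and Xanule (Rule 2), but Xanule is never earned. No rule produces Xanule, and it is not given.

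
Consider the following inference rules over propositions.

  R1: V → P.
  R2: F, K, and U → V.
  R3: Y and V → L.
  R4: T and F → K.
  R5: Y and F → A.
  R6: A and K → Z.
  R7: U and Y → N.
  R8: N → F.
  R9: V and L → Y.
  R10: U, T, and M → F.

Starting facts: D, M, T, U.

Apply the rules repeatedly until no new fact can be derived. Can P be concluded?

Yes

From U, T, and M, R10 gives F.
T and F hold, so K follows (R4).
F, K, and U hold, so V follows (R2).
V holds, so P follows (R1).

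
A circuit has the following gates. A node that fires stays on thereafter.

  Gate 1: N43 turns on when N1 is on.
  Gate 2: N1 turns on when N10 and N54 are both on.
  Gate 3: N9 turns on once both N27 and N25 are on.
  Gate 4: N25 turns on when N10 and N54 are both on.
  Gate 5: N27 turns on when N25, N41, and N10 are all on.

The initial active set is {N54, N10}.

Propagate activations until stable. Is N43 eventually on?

Yes

Gate 2: N10 and N54 on → N1 on.
Gate 1: N1 on → N43 on.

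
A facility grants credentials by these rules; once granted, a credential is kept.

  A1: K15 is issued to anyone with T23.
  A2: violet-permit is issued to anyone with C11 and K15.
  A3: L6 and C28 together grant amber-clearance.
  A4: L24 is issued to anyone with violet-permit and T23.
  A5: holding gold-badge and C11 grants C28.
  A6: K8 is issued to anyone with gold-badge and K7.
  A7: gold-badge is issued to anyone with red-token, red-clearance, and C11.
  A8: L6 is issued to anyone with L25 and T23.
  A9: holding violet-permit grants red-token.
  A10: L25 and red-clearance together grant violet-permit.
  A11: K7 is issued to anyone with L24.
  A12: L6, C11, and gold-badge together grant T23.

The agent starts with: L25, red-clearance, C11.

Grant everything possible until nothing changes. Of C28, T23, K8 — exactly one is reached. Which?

Holding L25 and red-clearance grants violet-permit (A10).
Holding violet-permit grants red-token (A9).
Holding red-token, red-clearance, and C11 grants gold-badge (A7).
Holding gold-badge and C11 grants C28 (A5).
K8 would need gold-badge and K7 (A6), but K7 is never granted. T23 would need L6, C11, and gold-badge (A12), but L6 is never granted.

C28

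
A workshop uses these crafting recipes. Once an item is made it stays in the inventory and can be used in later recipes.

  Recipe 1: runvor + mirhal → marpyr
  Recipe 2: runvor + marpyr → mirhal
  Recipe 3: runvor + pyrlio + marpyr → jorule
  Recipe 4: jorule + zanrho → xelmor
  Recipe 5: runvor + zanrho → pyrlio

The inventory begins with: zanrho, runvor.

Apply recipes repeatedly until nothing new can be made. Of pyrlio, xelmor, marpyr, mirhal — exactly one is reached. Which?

pyrlio

runvor + zanrho → pyrlio (Recipe 5).
xelmor would need jorule and zanrho (Recipe 4), but jorule is never obtained. marpyr would need runvor and mirhal (Recipe 1), but mirhal is never obtained. mirhal would need runvor and marpyr (Recipe 2), but marpyr is never obtained.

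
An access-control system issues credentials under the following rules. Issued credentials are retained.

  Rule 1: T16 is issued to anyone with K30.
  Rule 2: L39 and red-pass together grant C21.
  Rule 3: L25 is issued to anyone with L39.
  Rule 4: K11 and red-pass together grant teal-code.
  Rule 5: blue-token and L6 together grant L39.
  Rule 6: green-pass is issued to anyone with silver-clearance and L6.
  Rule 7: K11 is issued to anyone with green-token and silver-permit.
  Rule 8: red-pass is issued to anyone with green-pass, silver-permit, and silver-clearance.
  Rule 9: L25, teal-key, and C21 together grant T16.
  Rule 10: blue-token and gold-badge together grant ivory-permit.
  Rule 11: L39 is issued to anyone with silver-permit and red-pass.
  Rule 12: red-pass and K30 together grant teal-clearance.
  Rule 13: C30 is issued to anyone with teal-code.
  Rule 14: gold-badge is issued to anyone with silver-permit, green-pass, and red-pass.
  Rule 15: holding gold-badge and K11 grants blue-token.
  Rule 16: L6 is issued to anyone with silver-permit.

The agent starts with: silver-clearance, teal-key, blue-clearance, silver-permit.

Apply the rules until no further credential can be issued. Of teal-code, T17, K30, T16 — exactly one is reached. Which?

T16

Holding silver-permit grants L6 (Rule 16).
Holding silver-clearance and L6 grants green-pass (Rule 6).
Holding green-pass, silver-permit, and silver-clearance grants red-pass (Rule 8).
Holding silver-permit and red-pass grants L39 (Rule 11).
Holding L39 and red-pass grants C21 (Rule 2).
Holding L39 grants L25 (Rule 3).
Holding L25, teal-key, and C21 grants T16 (Rule 9).
teal-code would need K11 and red-pass (Rule 4), but K11 is never granted. No rule produces K30, and it is not given. No rule produces T17, and it is not given.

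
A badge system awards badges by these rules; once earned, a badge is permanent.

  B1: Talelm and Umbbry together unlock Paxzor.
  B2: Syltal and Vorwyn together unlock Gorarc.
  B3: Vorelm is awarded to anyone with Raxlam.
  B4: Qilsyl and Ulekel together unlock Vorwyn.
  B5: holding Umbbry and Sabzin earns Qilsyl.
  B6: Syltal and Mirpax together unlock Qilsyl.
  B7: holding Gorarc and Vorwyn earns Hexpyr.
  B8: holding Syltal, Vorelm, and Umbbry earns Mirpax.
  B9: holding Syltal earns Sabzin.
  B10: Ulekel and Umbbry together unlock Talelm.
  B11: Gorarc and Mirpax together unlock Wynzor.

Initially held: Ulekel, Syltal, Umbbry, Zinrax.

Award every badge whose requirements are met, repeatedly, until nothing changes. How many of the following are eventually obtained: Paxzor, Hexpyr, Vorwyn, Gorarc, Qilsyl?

5

With Ulekel and Umbbry, Talelm is earned (B10).
With Syltal, Sabzin is earned (B9).
With Talelm and Umbbry, Paxzor is earned (B1).
With Umbbry and Sabzin, Qilsyl is earned (B5).
With Qilsyl and Ulekel, Vorwyn is earned (B4).
With Syltal and Vorwyn, Gorarc is earned (B2).
With Gorarc and Vorwyn, Hexpyr is earned (B7).
Paxzor: reached.
Hexpyr: reached.
Vorwyn: reached.
Gorarc: reached.
Qilsyl: reached.
All 5 are reached.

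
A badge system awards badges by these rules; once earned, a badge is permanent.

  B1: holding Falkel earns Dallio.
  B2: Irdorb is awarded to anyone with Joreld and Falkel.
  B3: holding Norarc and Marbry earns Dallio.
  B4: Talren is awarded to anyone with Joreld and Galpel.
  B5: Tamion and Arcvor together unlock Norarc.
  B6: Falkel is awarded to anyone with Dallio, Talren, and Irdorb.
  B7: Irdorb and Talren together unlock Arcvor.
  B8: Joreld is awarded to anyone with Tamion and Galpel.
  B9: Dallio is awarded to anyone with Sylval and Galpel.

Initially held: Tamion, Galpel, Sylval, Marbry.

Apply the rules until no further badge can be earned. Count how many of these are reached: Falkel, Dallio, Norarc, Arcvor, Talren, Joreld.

3

With Sylval and Galpel, Dallio is earned (B9).
With Tamion and Galpel, Joreld is earned (B8).
With Joreld and Galpel, Talren is earned (B4).
Falkel would need Dallio, Talren, and Irdorb (B6), but Irdorb is never earned.
Dallio: reached.
Norarc would need Tamion and Arcvor (B5), but Arcvor is never earned.
Arcvor would need Irdorb and Talren (B7), but Irdorb is never earned.
Talren: reached.
Joreld: reached.
Reached: Dallio, Talren, and Joreld — 3 of the 6.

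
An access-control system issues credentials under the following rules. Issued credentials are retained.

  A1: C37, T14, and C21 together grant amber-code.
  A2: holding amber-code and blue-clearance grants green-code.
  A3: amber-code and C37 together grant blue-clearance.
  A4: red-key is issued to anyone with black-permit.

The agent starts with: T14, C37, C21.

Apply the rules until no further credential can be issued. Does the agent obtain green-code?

Yes

Holding C37, T14, and C21 grants amber-code (A1).
Holding amber-code and C37 grants blue-clearance (A3).
Holding amber-code and blue-clearance grants green-code (A2).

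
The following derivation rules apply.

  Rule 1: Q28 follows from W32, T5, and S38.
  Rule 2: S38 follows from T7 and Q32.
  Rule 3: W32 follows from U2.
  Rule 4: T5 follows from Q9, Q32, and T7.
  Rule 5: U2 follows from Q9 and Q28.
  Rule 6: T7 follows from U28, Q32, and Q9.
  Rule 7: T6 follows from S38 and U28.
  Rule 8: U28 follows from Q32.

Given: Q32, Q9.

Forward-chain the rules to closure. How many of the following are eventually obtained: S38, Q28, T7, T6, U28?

From Q32, Rule 8 gives U28.
U28, Q32, and Q9 hold, so T7 follows (Rule 6).
T7 and Q32 hold, so S38 follows (Rule 2).
From S38 and U28, Rule 7 gives T6.
S38: reached.
Q28 would need W32, T5, and S38 (Rule 1), but W32 is never established.
T7: reached.
T6: reached.
U28: reached.
Reached: S38, T7, T6, and U28 — 4 of the 5.

4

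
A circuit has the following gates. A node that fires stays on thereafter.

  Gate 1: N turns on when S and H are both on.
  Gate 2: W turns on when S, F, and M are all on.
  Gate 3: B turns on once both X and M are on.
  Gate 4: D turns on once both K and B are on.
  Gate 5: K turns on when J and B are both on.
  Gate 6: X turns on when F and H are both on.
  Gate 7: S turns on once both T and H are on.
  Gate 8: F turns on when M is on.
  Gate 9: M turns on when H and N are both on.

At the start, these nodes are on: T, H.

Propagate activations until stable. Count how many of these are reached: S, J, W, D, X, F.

4

Gate 7: T and H on → S on.
S and H are on, so N turns on (Gate 1).
Gate 9: H and N on → M on.
M is on, so F turns on (Gate 8).
Gate 2: S, F, and M on → W on.
F and H are on, so X turns on (Gate 6).
S: reached.
No rule produces J, and it is not given.
W: reached.
D would need K and B (Gate 4), but K never turns on.
X: reached.
F: reached.
Reached: S, W, X, and F — 4 of the 6.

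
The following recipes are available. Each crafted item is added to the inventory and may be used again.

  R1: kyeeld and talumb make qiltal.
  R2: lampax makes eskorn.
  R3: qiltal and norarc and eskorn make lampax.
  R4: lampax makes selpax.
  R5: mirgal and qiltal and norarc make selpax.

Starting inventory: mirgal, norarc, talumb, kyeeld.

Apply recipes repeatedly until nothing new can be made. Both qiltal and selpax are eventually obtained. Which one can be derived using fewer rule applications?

qiltal

qiltal: kyeeld and talumb → qiltal (R1). [1 rule application]
selpax: Using R1, kyeeld and talumb make qiltal. mirgal and qiltal and norarc → selpax (R5). [2 rule applications]
qiltal needs fewer.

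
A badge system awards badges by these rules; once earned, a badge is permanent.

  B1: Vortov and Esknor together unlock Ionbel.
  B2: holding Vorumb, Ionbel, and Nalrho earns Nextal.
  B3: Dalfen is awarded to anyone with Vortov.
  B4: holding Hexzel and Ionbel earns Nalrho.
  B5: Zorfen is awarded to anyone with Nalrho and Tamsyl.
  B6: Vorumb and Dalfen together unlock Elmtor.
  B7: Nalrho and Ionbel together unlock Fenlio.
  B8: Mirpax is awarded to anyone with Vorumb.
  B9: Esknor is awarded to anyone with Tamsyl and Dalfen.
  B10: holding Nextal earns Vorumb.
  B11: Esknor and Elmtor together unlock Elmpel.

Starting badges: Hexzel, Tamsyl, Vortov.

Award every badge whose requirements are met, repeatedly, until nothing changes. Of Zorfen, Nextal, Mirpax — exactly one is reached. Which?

Zorfen

With Vortov, Dalfen is earned (B3).
With Tamsyl and Dalfen, Esknor is earned (B9).
With Vortov and Esknor, Ionbel is earned (B1).
With Hexzel and Ionbel, Nalrho is earned (B4).
With Nalrho and Tamsyl, Zorfen is earned (B5).
Nextal would need Vorumb, Ionbel, and Nalrho (B2), but Vorumb is never earned. Mirpax would need Vorumb (B8), but Vorumb is never earned.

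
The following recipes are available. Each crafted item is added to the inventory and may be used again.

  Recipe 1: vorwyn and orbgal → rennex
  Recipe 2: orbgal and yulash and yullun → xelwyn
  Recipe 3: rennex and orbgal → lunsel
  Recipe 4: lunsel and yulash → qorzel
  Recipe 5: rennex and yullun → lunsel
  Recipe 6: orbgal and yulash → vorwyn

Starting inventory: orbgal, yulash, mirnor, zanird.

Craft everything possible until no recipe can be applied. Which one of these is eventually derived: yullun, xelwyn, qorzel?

orbgal and yulash → vorwyn (Recipe 6).
Using Recipe 1, vorwyn and orbgal make rennex.
rennex and orbgal → lunsel (Recipe 3).
lunsel and yulash → qorzel (Recipe 4).
No rule produces yullun, and it is not given. xelwyn would need orbgal, yulash, and yullun (Recipe 2), but yullun is never obtained.

qorzel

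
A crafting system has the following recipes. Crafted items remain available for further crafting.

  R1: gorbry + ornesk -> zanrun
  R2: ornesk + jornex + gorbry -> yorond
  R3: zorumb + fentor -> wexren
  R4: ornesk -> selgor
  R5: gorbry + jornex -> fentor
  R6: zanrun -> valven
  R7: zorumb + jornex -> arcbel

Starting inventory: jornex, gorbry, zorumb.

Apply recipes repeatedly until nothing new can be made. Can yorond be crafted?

yorond would need ornesk, jornex, and gorbry (R2), but ornesk is never obtained.

No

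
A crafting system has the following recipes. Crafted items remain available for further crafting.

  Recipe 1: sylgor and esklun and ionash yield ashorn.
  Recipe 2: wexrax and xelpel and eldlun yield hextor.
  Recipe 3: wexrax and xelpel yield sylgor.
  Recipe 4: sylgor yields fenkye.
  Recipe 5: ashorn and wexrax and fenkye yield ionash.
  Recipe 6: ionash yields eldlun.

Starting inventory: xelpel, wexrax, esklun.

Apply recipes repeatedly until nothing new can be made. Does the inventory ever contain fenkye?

Yes

Using Recipe 3, wexrax and xelpel make sylgor.
sylgor → fenkye (Recipe 4).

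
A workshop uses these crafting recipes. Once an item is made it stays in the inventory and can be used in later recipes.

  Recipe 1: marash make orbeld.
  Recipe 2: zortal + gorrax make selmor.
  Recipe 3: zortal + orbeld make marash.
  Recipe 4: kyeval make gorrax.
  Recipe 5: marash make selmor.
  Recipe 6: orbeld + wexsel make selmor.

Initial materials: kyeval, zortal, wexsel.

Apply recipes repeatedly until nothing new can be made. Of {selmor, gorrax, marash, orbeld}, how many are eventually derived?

2

Using Recipe 4, kyeval makes gorrax.
Using Recipe 2, zortal and gorrax make selmor.
selmor: reached.
gorrax: reached.
marash would need zortal and orbeld (Recipe 3), but orbeld is never obtained.
orbeld would need marash (Recipe 1), but marash is never obtained.
Reached: selmor and gorrax — 2 of the 4.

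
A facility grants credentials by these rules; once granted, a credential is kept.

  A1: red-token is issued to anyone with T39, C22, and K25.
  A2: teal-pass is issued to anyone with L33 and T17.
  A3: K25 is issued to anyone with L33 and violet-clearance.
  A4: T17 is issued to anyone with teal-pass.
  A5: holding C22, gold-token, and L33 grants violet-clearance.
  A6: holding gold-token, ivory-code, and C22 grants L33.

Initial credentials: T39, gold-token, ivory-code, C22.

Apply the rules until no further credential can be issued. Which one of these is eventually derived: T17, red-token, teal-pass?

red-token

Holding gold-token, ivory-code, and C22 grants L33 (A6).
Holding C22, gold-token, and L33 grants violet-clearance (A5).
Holding L33 and violet-clearance grants K25 (A3).
Holding T39, C22, and K25 grants red-token (A1).
T17 would need teal-pass (A4), but teal-pass is never granted. teal-pass would need L33 and T17 (A2), but T17 is never granted.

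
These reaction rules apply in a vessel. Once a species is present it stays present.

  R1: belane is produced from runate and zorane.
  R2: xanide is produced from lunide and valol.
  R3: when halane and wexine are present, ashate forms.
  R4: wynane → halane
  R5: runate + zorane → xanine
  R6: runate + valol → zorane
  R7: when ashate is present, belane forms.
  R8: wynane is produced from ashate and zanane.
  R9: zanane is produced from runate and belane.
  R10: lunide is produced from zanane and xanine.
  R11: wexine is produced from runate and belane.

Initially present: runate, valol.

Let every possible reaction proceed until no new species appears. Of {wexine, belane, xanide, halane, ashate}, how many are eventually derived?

3

runate and valol present → zorane forms (R6).
runate and zorane present → belane forms (R1).
runate and zorane present → xanine forms (R5).
runate and belane present → zanane forms (R9).
runate and belane present → wexine forms (R11).
zanane and xanine present → lunide forms (R10).
lunide and valol present → xanide forms (R2).
wexine: reached.
belane: reached.
xanide: reached.
halane would need wynane (R4), but wynane never forms.
ashate would need halane and wexine (R3), but halane never forms.
Reached: wexine, belane, and xanide — 3 of the 5.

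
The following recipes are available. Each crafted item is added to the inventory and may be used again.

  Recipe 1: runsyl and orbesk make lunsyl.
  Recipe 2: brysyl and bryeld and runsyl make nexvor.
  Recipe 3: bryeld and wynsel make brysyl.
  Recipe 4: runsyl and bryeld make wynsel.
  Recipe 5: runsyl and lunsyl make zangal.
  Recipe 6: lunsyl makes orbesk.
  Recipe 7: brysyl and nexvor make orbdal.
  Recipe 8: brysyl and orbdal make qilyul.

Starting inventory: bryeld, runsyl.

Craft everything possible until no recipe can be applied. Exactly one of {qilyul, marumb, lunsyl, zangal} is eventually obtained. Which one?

Using Recipe 4, runsyl and bryeld make wynsel.
bryeld and wynsel → brysyl (Recipe 3).
Using Recipe 2, brysyl, bryeld, and runsyl make nexvor.
brysyl and nexvor → orbdal (Recipe 7).
brysyl and orbdal → qilyul (Recipe 8).
lunsyl would need runsyl and orbesk (Recipe 1), but orbesk is never obtained. zangal would need runsyl and lunsyl (Recipe 5), but lunsyl is never obtained. No rule produces marumb, and it is not given.

qilyul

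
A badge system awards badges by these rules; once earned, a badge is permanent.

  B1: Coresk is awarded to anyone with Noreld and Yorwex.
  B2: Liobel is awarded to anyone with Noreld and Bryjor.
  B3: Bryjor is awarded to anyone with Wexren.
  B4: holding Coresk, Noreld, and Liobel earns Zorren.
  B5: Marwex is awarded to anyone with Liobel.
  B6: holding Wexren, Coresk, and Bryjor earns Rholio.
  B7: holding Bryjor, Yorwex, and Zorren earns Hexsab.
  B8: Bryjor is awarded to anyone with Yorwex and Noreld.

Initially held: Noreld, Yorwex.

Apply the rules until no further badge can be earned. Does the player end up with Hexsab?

Yes

With Yorwex and Noreld, Bryjor is earned (B8).
With Noreld and Yorwex, Coresk is earned (B1).
With Noreld and Bryjor, Liobel is earned (B2).
With Coresk, Noreld, and Liobel, Zorren is earned (B4).
With Bryjor, Yorwex, and Zorren, Hexsab is earned (B7).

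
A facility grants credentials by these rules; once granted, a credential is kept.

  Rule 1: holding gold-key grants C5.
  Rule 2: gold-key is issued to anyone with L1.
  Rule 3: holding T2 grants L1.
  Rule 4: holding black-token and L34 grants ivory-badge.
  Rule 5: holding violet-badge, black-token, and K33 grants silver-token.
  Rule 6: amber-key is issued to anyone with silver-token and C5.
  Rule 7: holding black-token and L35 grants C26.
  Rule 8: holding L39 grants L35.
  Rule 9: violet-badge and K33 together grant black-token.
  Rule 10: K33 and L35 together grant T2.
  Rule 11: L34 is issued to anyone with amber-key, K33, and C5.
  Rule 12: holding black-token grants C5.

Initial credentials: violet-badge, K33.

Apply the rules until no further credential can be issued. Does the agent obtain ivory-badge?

Holding violet-badge and K33 grants black-token (Rule 9).
Holding black-token grants C5 (Rule 12).
Holding violet-badge, black-token, and K33 grants silver-token (Rule 5).
Holding silver-token and C5 grants amber-key (Rule 6).
Holding amber-key, K33, and C5 grants L34 (Rule 11).
Holding black-token and L34 grants ivory-badge (Rule 4).

Yes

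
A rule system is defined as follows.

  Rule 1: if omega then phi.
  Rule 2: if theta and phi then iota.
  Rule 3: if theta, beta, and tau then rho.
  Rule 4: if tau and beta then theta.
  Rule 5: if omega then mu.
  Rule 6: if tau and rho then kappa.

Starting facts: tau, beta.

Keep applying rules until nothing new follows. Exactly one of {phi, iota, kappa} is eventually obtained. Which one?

From tau and beta, Rule 4 gives theta.
From theta, beta, and tau, Rule 3 gives rho.
tau and rho hold, so kappa follows (Rule 6).
phi would need omega (Rule 1), but omega is never established. iota would need theta and phi (Rule 2), but phi is never established.

kappa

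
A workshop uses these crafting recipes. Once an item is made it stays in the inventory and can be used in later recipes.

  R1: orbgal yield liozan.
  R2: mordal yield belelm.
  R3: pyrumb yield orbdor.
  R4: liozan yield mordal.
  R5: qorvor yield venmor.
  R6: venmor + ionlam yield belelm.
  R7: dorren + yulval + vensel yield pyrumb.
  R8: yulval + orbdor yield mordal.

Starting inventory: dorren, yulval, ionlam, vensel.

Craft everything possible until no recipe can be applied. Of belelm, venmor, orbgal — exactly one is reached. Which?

belelm

dorren + yulval + vensel → pyrumb (R7).
pyrumb → orbdor (R3).
yulval + orbdor → mordal (R8).
mordal → belelm (R2).
No rule produces orbgal, and it is not given. venmor would need qorvor (R5), but qorvor is never obtained.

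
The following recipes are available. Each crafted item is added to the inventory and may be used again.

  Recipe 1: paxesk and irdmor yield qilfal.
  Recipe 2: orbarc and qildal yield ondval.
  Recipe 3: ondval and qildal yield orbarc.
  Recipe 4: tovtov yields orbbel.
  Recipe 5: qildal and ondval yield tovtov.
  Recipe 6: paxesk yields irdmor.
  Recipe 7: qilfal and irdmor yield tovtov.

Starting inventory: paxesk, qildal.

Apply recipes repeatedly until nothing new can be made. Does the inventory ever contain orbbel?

paxesk → irdmor (Recipe 6).
Using Recipe 1, paxesk and irdmor make qilfal.
Using Recipe 7, qilfal and irdmor make tovtov.
tovtov → orbbel (Recipe 4).

Yes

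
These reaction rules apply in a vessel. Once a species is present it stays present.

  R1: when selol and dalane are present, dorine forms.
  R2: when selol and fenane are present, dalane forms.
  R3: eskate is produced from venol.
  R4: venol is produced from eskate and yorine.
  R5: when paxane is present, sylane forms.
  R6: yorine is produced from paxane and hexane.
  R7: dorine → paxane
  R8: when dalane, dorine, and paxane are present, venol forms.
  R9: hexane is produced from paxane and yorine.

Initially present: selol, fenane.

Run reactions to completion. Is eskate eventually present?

Yes

selol and fenane present → dalane forms (R2).
selol and dalane present → dorine forms (R1).
dorine present → paxane forms (R7).
dalane, dorine, and paxane present → venol forms (R8).
venol present → eskate forms (R3).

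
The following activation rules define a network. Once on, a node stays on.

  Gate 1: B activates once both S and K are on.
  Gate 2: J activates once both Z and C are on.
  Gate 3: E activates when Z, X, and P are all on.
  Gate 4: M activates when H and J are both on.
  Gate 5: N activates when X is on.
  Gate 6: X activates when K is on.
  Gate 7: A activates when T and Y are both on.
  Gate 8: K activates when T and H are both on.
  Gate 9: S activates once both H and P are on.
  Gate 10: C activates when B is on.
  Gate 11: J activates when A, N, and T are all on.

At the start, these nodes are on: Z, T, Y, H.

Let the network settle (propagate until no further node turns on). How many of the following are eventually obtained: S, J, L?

1

T and H are on, so K activates (Gate 8).
T and Y are on, so A activates (Gate 7).
Gate 6: K on → X on.
Gate 5: X on → N on.
Gate 11: A, N, and T on → J on.
S would need H and P (Gate 9), but P never turns on.
J: reached.
No rule produces L, and it is not given.
Reached: J — 1 of the 3.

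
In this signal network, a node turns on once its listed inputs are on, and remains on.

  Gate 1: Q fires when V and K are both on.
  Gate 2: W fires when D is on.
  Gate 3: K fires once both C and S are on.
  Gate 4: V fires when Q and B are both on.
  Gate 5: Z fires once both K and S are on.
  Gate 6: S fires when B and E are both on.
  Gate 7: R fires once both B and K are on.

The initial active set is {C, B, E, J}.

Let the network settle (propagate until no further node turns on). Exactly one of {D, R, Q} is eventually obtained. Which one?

Gate 6: B and E on → S on.
Gate 3: C and S on → K on.
B and K are on, so R fires (Gate 7).
No rule produces D, and it is not given. Q would need V and K (Gate 1), but V never turns on.

R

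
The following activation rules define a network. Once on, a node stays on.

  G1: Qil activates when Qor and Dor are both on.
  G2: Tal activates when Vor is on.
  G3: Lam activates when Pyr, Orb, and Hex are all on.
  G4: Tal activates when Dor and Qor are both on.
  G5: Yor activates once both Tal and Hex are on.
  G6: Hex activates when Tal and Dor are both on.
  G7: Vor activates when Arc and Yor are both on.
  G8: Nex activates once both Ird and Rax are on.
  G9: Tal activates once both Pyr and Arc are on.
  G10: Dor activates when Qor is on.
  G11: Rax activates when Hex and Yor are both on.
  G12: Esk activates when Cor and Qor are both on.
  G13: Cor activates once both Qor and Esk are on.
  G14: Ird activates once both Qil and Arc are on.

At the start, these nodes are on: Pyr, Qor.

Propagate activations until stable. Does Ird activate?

No

Ird would need Qil and Arc (G14), but Arc never turns on.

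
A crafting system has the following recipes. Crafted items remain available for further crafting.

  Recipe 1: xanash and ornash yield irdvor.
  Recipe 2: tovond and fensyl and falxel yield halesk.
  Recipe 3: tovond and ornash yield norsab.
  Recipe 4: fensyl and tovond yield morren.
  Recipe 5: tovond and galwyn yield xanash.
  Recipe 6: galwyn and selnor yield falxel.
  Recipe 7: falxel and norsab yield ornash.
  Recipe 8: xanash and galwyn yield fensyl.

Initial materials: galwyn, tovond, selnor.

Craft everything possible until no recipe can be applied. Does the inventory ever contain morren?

Using Recipe 5, tovond and galwyn make xanash.
xanash and galwyn → fensyl (Recipe 8).
fensyl and tovond → morren (Recipe 4).

Yes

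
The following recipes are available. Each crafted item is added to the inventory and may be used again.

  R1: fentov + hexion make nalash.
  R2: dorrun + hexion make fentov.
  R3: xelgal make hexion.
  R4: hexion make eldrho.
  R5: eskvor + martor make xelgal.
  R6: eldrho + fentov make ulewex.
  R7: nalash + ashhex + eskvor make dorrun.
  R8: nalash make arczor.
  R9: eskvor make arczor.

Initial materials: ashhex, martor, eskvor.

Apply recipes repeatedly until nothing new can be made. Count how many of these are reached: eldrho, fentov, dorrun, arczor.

2

eskvor + martor → xelgal (R5).
eskvor → arczor (R9).
xelgal → hexion (R3).
hexion → eldrho (R4).
eldrho: reached.
fentov would need dorrun and hexion (R2), but dorrun is never obtained.
dorrun would need nalash, ashhex, and eskvor (R7), but nalash is never obtained.
arczor: reached.
Reached: eldrho and arczor — 2 of the 4.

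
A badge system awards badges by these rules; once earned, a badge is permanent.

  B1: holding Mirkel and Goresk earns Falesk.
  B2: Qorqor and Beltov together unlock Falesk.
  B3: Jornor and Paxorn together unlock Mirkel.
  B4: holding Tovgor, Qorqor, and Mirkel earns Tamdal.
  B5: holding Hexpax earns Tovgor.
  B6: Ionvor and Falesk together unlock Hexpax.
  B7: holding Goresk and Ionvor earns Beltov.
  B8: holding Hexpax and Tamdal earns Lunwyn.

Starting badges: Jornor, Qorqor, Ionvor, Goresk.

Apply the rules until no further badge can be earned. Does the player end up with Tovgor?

Yes

With Goresk and Ionvor, Beltov is earned (B7).
With Qorqor and Beltov, Falesk is earned (B2).
With Ionvor and Falesk, Hexpax is earned (B6).
With Hexpax, Tovgor is earned (B5).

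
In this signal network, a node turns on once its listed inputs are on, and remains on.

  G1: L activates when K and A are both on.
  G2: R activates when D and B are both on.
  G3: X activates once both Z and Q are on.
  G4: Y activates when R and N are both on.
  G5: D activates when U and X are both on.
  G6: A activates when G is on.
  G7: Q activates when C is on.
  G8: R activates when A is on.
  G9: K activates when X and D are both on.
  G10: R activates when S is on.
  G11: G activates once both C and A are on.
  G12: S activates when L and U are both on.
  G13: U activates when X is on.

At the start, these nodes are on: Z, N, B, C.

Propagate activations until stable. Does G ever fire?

G would need C and A (G11), but A never turns on.

No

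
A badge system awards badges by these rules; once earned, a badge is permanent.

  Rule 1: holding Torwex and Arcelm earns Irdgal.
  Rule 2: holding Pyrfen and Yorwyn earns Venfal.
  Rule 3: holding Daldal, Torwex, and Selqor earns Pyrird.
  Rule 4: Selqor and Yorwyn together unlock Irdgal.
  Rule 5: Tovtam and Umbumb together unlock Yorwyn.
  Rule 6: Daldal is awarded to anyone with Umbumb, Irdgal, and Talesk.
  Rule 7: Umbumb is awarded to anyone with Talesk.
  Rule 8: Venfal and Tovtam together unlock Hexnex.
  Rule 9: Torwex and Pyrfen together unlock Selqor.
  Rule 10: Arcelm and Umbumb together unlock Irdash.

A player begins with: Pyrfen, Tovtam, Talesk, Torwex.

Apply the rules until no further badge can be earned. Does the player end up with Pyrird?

Yes

With Torwex and Pyrfen, Selqor is earned (Rule 9).
With Talesk, Umbumb is earned (Rule 7).
With Tovtam and Umbumb, Yorwyn is earned (Rule 5).
With Selqor and Yorwyn, Irdgal is earned (Rule 4).
With Umbumb, Irdgal, and Talesk, Daldal is earned (Rule 6).
With Daldal, Torwex, and Selqor, Pyrird is earned (Rule 3).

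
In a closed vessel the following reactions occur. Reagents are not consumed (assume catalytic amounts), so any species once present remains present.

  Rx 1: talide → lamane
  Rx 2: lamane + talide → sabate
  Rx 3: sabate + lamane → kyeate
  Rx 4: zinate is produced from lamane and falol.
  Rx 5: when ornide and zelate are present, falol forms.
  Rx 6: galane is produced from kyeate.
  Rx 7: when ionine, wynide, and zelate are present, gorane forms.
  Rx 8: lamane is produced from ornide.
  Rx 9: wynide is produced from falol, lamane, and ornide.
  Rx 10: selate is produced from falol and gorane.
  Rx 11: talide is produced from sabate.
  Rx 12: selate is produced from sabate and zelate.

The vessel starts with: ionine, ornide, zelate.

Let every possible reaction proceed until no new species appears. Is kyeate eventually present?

kyeate would need sabate and lamane (Rx 3), but sabate never forms.

No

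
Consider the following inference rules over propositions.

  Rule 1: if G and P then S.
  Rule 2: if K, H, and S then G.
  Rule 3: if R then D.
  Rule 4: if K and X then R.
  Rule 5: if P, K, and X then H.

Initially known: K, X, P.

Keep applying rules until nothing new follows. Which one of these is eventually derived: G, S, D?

D

K and X hold, so R follows (Rule 4).
R holds, so D follows (Rule 3).
G would need K, H, and S (Rule 2), but S is never established. S would need G and P (Rule 1), but G is never established.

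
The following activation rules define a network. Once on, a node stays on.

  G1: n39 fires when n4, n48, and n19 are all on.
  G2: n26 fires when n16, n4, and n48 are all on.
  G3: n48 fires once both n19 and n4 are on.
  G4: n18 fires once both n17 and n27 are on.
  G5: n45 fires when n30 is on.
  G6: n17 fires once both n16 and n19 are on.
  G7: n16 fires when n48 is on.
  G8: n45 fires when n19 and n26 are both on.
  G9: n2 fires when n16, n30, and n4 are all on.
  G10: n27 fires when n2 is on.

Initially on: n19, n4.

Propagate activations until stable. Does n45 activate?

n19 and n4 are on, so n48 fires (G3).
n48 is on, so n16 fires (G7).
n16, n4, and n48 are on, so n26 fires (G2).
n19 and n26 are on, so n45 fires (G8).

Yes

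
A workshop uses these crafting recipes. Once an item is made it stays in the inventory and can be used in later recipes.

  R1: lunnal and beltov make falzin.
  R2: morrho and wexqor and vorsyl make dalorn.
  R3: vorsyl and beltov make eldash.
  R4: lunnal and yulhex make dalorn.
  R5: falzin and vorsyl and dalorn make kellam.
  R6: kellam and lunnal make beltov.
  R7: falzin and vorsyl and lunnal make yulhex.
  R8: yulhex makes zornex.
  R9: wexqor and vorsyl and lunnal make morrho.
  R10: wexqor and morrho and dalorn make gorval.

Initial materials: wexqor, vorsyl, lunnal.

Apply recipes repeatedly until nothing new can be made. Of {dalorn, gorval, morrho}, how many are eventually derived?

Using R9, wexqor, vorsyl, and lunnal make morrho.
morrho and wexqor and vorsyl → dalorn (R2).
Using R10, wexqor, morrho, and dalorn make gorval.
dalorn: reached.
gorval: reached.
morrho: reached.
All 3 are reached.

3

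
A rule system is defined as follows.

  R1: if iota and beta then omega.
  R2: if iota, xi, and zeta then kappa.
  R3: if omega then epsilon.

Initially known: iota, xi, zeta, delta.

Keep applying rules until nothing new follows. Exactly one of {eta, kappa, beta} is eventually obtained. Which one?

kappa

From iota, xi, and zeta, R2 gives kappa.
No rule produces eta, and it is not given. No rule produces beta, and it is not given.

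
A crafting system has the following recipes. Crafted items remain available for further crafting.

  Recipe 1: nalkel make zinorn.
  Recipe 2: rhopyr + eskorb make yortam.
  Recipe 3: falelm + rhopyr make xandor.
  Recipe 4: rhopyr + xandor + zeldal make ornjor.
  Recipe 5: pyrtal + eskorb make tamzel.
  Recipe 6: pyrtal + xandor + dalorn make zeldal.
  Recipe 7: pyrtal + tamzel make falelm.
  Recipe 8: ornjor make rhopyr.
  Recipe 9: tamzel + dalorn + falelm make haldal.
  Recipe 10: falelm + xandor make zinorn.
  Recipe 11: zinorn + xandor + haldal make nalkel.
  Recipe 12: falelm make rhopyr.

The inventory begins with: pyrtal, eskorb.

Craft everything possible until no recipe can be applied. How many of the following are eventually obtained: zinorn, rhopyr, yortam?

pyrtal + eskorb → tamzel (Recipe 5).
pyrtal + tamzel → falelm (Recipe 7).
falelm → rhopyr (Recipe 12).
Using Recipe 3, falelm and rhopyr make xandor.
Using Recipe 2, rhopyr and eskorb make yortam.
Using Recipe 10, falelm and xandor make zinorn.
zinorn: reached.
rhopyr: reached.
yortam: reached.
All 3 are reached.

3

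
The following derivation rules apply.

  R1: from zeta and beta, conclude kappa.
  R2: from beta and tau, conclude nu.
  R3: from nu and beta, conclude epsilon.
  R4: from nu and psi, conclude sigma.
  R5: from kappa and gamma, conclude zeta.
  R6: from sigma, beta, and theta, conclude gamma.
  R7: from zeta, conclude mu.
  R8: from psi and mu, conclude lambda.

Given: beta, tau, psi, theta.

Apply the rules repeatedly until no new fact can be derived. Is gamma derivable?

Yes

beta and tau hold, so nu follows (R2).
From nu and psi, R4 gives sigma.
From sigma, beta, and theta, R6 gives gamma.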